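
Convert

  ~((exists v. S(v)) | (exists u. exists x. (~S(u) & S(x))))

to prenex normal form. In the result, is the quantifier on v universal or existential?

Push ¬ through the quantifiers and connectives to reach negation normal form:
  (forall v. ~S(v)) & (forall u. forall x. (S(u) | ~S(x)))
Pull the quantifiers to the front (each side's bound variable is not free in the other side):
  forall v. forall u. forall x. (~S(v) & (S(u) | ~S(x)))
The quantifier exists v sits under an odd number of negations, so it flips to forall v.

universal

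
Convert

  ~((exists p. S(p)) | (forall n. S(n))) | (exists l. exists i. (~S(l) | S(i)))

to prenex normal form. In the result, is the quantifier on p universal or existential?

universal

Drive negations inward (¬∀x A ≡ ∃x ¬A, ¬∃x A ≡ ∀x ¬A, De Morgan for ∧/∨):
  (forall p. ~S(p)) & (exists n. ~S(n)) | (exists l. exists i. (~S(l) | S(i)))
Extract every quantifier outward, since the variables are now distinct and don't occur free across branches:
  forall p. exists n. exists l. exists i. (~S(p) & ~S(n) | ~S(l) | S(i))
The quantifier exists p sits under an odd number of negations, so it flips to forall p.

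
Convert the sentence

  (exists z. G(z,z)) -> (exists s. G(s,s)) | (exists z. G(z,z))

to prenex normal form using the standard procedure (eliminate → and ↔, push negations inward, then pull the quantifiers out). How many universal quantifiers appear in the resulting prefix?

1

Rewrite implications/biconditionals: A → B as ¬A ∨ B.
  ~(exists z. G(z,z)) | (exists s. G(s,s)) | (exists z. G(z,z))
Push ¬ through the quantifiers and connectives to reach negation normal form:
  (forall z. ~G(z,z)) | (exists s. G(s,s)) | (exists z. G(z,z))
Standardize variables apart so no two quantifiers bind the same name: z↦c.
  (forall z. ~G(z,z)) | (exists s. G(s,s)) | (exists c. G(c,c))
Extract every quantifier outward, since the variables are now distinct and don't occur free across branches:
  forall z. exists s. exists c. (~G(z,z) | G(s,s) | G(c,c))
The prefix is forall z exists s exists c: 1 universal, 2 existential.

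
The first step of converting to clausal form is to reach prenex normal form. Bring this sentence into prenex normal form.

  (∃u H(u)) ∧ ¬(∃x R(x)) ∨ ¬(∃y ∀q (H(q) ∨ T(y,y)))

Push ¬ through the quantifiers and connectives to reach negation normal form:
  (∃u H(u)) ∧ (∀x ¬R(x)) ∨ (∀y ∃q (¬H(q) ∧ ¬T(y,y)))
Pull the quantifiers to the front (each side's bound variable is not free in the other side):
  ∃u ∀x ∀y ∃q (H(u) ∧ ¬R(x) ∨ ¬H(q) ∧ ¬T(y,y))

∃u ∀x ∀y ∃q (H(u) ∧ ¬R(x) ∨ ¬H(q) ∧ ¬T(y,y))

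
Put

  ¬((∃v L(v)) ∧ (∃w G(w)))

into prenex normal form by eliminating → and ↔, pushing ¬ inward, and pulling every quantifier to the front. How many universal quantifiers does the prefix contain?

Drive negations inward (¬∀x A ≡ ∃x ¬A, ¬∃x A ≡ ∀x ¬A, De Morgan for ∧/∨):
  (∀v ¬L(v)) ∨ (∀w ¬G(w))
All bound variables are already distinct, so no renaming is needed.
Finally move all quantifiers to the prefix:
  ∀v ∀w (¬L(v) ∨ ¬G(w))
The prefix is ∀v ∀w: 2 universal, 0 existential.

2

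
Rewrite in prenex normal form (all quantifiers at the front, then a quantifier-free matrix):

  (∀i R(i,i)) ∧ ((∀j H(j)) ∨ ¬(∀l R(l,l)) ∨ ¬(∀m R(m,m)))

∀i ∀j ∃l ∃m (R(i,i) ∧ (H(j) ∨ ¬R(l,l) ∨ ¬R(m,m)))

Drive negations inward (¬∀x A ≡ ∃x ¬A, ¬∃x A ≡ ∀x ¬A, De Morgan for ∧/∨):
  (∀i R(i,i)) ∧ ((∀j H(j)) ∨ (∃l ¬R(l,l)) ∨ (∃m ¬R(m,m)))
All bound variables are already distinct, so no renaming is needed.
Extract every quantifier outward, since the variables are now distinct and don't occur free across branches:
  ∀i ∀j ∃l ∃m (R(i,i) ∧ (H(j) ∨ ¬R(l,l) ∨ ¬R(m,m)))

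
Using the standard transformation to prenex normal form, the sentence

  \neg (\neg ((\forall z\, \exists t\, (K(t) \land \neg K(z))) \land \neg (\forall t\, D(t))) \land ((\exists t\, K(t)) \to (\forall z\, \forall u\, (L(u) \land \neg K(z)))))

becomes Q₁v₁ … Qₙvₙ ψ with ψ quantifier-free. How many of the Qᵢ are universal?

1

Rewrite implications/biconditionals: A → B as ¬A ∨ B.
  \neg (\neg ((\forall z\, \exists t\, (K(t) \land \neg K(z))) \land \neg (\forall t\, D(t))) \land (\neg (\exists t\, K(t)) \lor (\forall z\, \forall u\, (L(u) \land \neg K(z)))))
Move each ¬ inward, flipping quantifiers it crosses:
  (\forall z\, \exists t\, (K(t) \land \neg K(z))) \land (\exists t\, \neg D(t)) \lor (\exists t\, K(t)) \land (\exists z\, \exists u\, (\neg L(u) \lor K(z)))
Give each quantifier a distinct variable: t↦z1, t↦x1, z↦w.
  (\forall z\, \exists t\, (K(t) \land \neg K(z))) \land (\exists z1\, \neg D(z1)) \lor (\exists x1\, K(x1)) \land (\exists w\, \exists u\, (\neg L(u) \lor K(w)))
Extract every quantifier outward, since the variables are now distinct and don't occur free across branches:
  \forall z\, \exists t\, \exists z1\, \exists x1\, \exists w\, \exists u\, (K(t) \land \neg K(z) \land \neg D(z1) \lor K(x1) \land (\neg L(u) \lor K(w)))
The prefix is \forall z \exists t \exists z1 \exists x1 \exists w \exists u: 1 universal, 5 existential.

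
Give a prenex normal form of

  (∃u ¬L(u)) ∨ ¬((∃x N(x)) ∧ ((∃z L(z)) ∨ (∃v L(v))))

∃u ∀x ∀z ∀v (¬L(u) ∨ ¬N(x) ∨ ¬L(z) ∧ ¬L(v))

Drive negations inward (¬∀x A ≡ ∃x ¬A, ¬∃x A ≡ ∀x ¬A, De Morgan for ∧/∨):
  (∃u ¬L(u)) ∨ (∀x ¬N(x)) ∨ (∀z ¬L(z)) ∧ (∀v ¬L(v))
All bound variables are already distinct, so no renaming is needed.
Extract every quantifier outward, since the variables are now distinct and don't occur free across branches:
  ∃u ∀x ∀z ∀v (¬L(u) ∨ ¬N(x) ∨ ¬L(z) ∧ ¬L(v))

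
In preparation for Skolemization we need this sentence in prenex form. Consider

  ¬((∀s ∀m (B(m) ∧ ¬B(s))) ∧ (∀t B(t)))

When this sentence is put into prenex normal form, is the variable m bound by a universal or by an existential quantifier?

existential

Drive negations inward (¬∀x A ≡ ∃x ¬A, ¬∃x A ≡ ∀x ¬A, De Morgan for ∧/∨):
  (∃s ∃m (¬B(m) ∨ B(s))) ∨ (∃t ¬B(t))
All bound variables are already distinct, so no renaming is needed.
Pull the quantifiers to the front (each side's bound variable is not free in the other side):
  ∃s ∃m ∃t (¬B(m) ∨ B(s) ∨ ¬B(t))
The quantifier ∀m sits under an odd number of negations, so it flips to ∃m.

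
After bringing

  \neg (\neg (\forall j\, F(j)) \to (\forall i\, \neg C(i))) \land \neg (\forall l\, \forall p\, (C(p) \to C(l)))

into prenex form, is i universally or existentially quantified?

existential

First replace A → B with ¬A ∨ B.
  \neg (\neg \neg (\forall j\, F(j)) \lor (\forall i\, \neg C(i))) \land \neg (\forall l\, \forall p\, (\neg C(p) \lor C(l)))
Push ¬ through the quantifiers and connectives to reach negation normal form:
  (\exists j\, \neg F(j)) \land (\exists i\, C(i)) \land (\exists l\, \exists p\, (C(p) \land \neg C(l)))
All bound variables are already distinct, so no renaming is needed.
Finally move all quantifiers to the prefix:
  \exists j\, \exists i\, \exists l\, \exists p\, (\neg F(j) \land C(i) \land C(p) \land \neg C(l))
The quantifier \forall i sits under an odd number of negations (counting the antecedent side of each →), so it flips to \exists i.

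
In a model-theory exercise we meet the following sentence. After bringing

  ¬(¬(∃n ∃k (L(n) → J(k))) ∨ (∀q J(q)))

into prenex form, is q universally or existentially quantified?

First replace A → B with ¬A ∨ B.
  ¬(¬(∃n ∃k (¬L(n) ∨ J(k))) ∨ (∀q J(q)))
Drive negations inward (¬∀x A ≡ ∃x ¬A, ¬∃x A ≡ ∀x ¬A, De Morgan for ∧/∨):
  (∃n ∃k (¬L(n) ∨ J(k))) ∧ (∃q ¬J(q))
All bound variables are already distinct, so no renaming is needed.
Extract every quantifier outward, since the variables are now distinct and don't occur free across branches:
  ∃n ∃k ∃q ((¬L(n) ∨ J(k)) ∧ ¬J(q))
The quantifier ∀q sits under an odd number of negations (counting the antecedent side of each →), so it flips to ∃q.

existential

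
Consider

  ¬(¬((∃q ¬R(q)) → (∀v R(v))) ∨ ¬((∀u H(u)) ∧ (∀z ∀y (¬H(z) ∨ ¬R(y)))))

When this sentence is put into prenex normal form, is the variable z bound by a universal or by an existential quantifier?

First replace A → B with ¬A ∨ B.
  ¬(¬(¬(∃q ¬R(q)) ∨ (∀v R(v))) ∨ ¬((∀u H(u)) ∧ (∀z ∀y (¬H(z) ∨ ¬R(y)))))
Drive negations inward (¬∀x A ≡ ∃x ¬A, ¬∃x A ≡ ∀x ¬A, De Morgan for ∧/∨):
  ((∀q R(q)) ∨ (∀v R(v))) ∧ (∀u H(u)) ∧ (∀z ∀y (¬H(z) ∨ ¬R(y)))
Finally move all quantifiers to the prefix:
  ∀q ∀v ∀u ∀z ∀y ((R(q) ∨ R(v)) ∧ H(u) ∧ (¬H(z) ∨ ¬R(y)))
The quantifier ∀z sits under an even number of negations (counting the antecedent side of each →), so it remains universal.

universal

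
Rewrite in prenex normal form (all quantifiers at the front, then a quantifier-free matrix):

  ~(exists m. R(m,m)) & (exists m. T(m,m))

Push ¬ through the quantifiers and connectives to reach negation normal form:
  (forall m. ~R(m,m)) & (exists m. T(m,m))
Give each quantifier a distinct variable: m↦c.
  (forall m. ~R(m,m)) & (exists c. T(c,c))
Pull the quantifiers to the front (each side's bound variable is not free in the other side):
  forall m. exists c. (~R(m,m) & T(c,c))

forall m. exists c. (~R(m,m) & T(c,c))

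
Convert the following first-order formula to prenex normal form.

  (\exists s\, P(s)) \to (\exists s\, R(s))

Eliminate → and ↔ using ¬ and ∨.
  \neg (\exists s\, P(s)) \lor (\exists s\, R(s))
Drive negations inward (¬∀x A ≡ ∃x ¬A, ¬∃x A ≡ ∀x ¬A, De Morgan for ∧/∨):
  (\forall s\, \neg P(s)) \lor (\exists s\, R(s))
Give each quantifier a distinct variable: s↦z1.
  (\forall s\, \neg P(s)) \lor (\exists z1\, R(z1))
Finally move all quantifiers to the prefix:
  \forall s\, \exists z1\, (\neg P(s) \lor R(z1))

\forall s\, \exists z1\, (\neg P(s) \lor R(z1))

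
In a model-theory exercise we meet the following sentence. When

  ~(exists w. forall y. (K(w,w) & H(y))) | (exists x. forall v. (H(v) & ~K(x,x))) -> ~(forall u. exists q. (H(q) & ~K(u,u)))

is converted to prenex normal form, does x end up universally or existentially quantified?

First replace A → B with ¬A ∨ B.
  ~(~(exists w. forall y. (K(w,w) & H(y))) | (exists x. forall v. (H(v) & ~K(x,x)))) | ~(forall u. exists q. (H(q) & ~K(u,u)))
Push ¬ through the quantifiers and connectives to reach negation normal form:
  (exists w. forall y. (K(w,w) & H(y))) & (forall x. exists v. (~H(v) | K(x,x))) | (exists u. forall q. (~H(q) | K(u,u)))
All bound variables are already distinct, so no renaming is needed.
Pull the quantifiers to the front (each side's bound variable is not free in the other side):
  exists w. forall y. forall x. exists v. exists u. forall q. (K(w,w) & H(y) & (~H(v) | K(x,x)) | ~H(q) | K(u,u))
The quantifier exists x sits under an odd number of negations (counting the antecedent side of each →), so it flips to forall x.

universal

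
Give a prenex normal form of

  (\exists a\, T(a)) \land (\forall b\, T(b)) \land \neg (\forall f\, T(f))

\exists a\, \forall b\, \exists f\, (T(a) \land T(b) \land \neg T(f))

Move each ¬ inward, flipping quantifiers it crosses:
  (\exists a\, T(a)) \land (\forall b\, T(b)) \land (\exists f\, \neg T(f))
All bound variables are already distinct, so no renaming is needed.
Pull the quantifiers to the front (each side's bound variable is not free in the other side):
  \exists a\, \forall b\, \exists f\, (T(a) \land T(b) \land \neg T(f))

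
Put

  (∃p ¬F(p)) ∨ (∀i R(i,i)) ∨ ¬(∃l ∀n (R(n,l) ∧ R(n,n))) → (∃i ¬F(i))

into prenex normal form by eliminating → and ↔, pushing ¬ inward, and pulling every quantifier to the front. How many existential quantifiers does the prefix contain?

First replace A → B with ¬A ∨ B.
  ¬((∃p ¬F(p)) ∨ (∀i R(i,i)) ∨ ¬(∃l ∀n (R(n,l) ∧ R(n,n)))) ∨ (∃i ¬F(i))
Drive negations inward (¬∀x A ≡ ∃x ¬A, ¬∃x A ≡ ∀x ¬A, De Morgan for ∧/∨):
  (∀p F(p)) ∧ (∃i ¬R(i,i)) ∧ (∃l ∀n (R(n,l) ∧ R(n,n))) ∨ (∃i ¬F(i))
Standardize variables apart so no two quantifiers bind the same name: i↦z1.
  (∀p F(p)) ∧ (∃i ¬R(i,i)) ∧ (∃l ∀n (R(n,l) ∧ R(n,n))) ∨ (∃z1 ¬F(z1))
Extract every quantifier outward, since the variables are now distinct and don't occur free across branches:
  ∀p ∃i ∃l ∀n ∃z1 (F(p) ∧ ¬R(i,i) ∧ R(n,l) ∧ R(n,n) ∨ ¬F(z1))
The prefix is ∀p ∃i ∃l ∀n ∃z1: 2 universal, 3 existential.

3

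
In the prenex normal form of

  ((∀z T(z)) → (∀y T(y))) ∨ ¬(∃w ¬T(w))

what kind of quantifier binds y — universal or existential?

Rewrite implications/biconditionals: A → B as ¬A ∨ B.
  ¬(∀z T(z)) ∨ (∀y T(y)) ∨ ¬(∃w ¬T(w))
Drive negations inward (¬∀x A ≡ ∃x ¬A, ¬∃x A ≡ ∀x ¬A, De Morgan for ∧/∨):
  (∃z ¬T(z)) ∨ (∀y T(y)) ∨ (∀w T(w))
All bound variables are already distinct, so no renaming is needed.
Finally move all quantifiers to the prefix:
  ∃z ∀y ∀w (¬T(z) ∨ T(y) ∨ T(w))
The quantifier ∀y sits under an even number of negations (counting the antecedent side of each →), so it remains universal.

universal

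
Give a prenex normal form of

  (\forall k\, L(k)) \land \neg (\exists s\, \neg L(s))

Move each ¬ inward, flipping quantifiers it crosses:
  (\forall k\, L(k)) \land (\forall s\, L(s))
Pull the quantifiers to the front (each side's bound variable is not free in the other side):
  \forall k\, \forall s\, (L(k) \land L(s))

\forall k\, \forall s\, (L(k) \land L(s))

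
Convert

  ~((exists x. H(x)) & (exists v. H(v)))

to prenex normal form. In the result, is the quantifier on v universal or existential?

universal

Push ¬ through the quantifiers and connectives to reach negation normal form:
  (forall x. ~H(x)) | (forall v. ~H(v))
All bound variables are already distinct, so no renaming is needed.
Pull the quantifiers to the front (each side's bound variable is not free in the other side):
  forall x. forall v. (~H(x) | ~H(v))
The quantifier exists v sits under an odd number of negations, so it flips to forall v.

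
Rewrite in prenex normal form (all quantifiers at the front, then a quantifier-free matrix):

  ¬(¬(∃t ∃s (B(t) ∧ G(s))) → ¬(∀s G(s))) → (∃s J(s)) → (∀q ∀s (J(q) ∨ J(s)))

First replace A → B with ¬A ∨ B.
  ¬¬(¬¬(∃t ∃s (B(t) ∧ G(s))) ∨ ¬(∀s G(s))) ∨ ¬(∃s J(s)) ∨ (∀q ∀s (J(q) ∨ J(s)))
Move each ¬ inward, flipping quantifiers it crosses:
  (∃t ∃s (B(t) ∧ G(s))) ∨ (∃s ¬G(s)) ∨ (∀s ¬J(s)) ∨ (∀q ∀s (J(q) ∨ J(s)))
Rename bound variables to avoid capture: s↦y1, s↦v, s↦z.
  (∃t ∃s (B(t) ∧ G(s))) ∨ (∃y1 ¬G(y1)) ∨ (∀v ¬J(v)) ∨ (∀q ∀z (J(q) ∨ J(z)))
Finally move all quantifiers to the prefix:
  ∃t ∃s ∃y1 ∀v ∀q ∀z (B(t) ∧ G(s) ∨ ¬G(y1) ∨ ¬J(v) ∨ J(q) ∨ J(z))

∃t ∃s ∃y1 ∀v ∀q ∀z (B(t) ∧ G(s) ∨ ¬G(y1) ∨ ¬J(v) ∨ J(q) ∨ J(z))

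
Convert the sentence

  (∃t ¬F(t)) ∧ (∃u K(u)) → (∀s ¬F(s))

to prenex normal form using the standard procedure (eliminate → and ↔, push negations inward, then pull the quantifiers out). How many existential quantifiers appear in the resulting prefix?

0

First replace A → B with ¬A ∨ B.
  ¬((∃t ¬F(t)) ∧ (∃u K(u))) ∨ (∀s ¬F(s))
Drive negations inward (¬∀x A ≡ ∃x ¬A, ¬∃x A ≡ ∀x ¬A, De Morgan for ∧/∨):
  (∀t F(t)) ∨ (∀u ¬K(u)) ∨ (∀s ¬F(s))
All bound variables are already distinct, so no renaming is needed.
Pull the quantifiers to the front (each side's bound variable is not free in the other side):
  ∀t ∀u ∀s (F(t) ∨ ¬K(u) ∨ ¬F(s))
The prefix is ∀t ∀u ∀s: 3 universal, 0 existential.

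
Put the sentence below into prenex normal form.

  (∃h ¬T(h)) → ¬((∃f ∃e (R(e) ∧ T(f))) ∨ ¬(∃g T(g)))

∀h ∀f ∀e ∃g (T(h) ∨ (¬R(e) ∨ ¬T(f)) ∧ T(g))

Eliminate → and ↔ using ¬ and ∨.
  ¬(∃h ¬T(h)) ∨ ¬((∃f ∃e (R(e) ∧ T(f))) ∨ ¬(∃g T(g)))
Push ¬ through the quantifiers and connectives to reach negation normal form:
  (∀h T(h)) ∨ (∀f ∀e (¬R(e) ∨ ¬T(f))) ∧ (∃g T(g))
All bound variables are already distinct, so no renaming is needed.
Pull the quantifiers to the front (each side's bound variable is not free in the other side):
  ∀h ∀f ∀e ∃g (T(h) ∨ (¬R(e) ∨ ¬T(f)) ∧ T(g))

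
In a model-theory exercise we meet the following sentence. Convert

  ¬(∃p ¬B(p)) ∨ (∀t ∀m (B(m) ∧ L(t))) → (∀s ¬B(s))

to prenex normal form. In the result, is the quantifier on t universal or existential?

existential

Rewrite implications/biconditionals: A → B as ¬A ∨ B.
  ¬(¬(∃p ¬B(p)) ∨ (∀t ∀m (B(m) ∧ L(t)))) ∨ (∀s ¬B(s))
Move each ¬ inward, flipping quantifiers it crosses:
  (∃p ¬B(p)) ∧ (∃t ∃m (¬B(m) ∨ ¬L(t))) ∨ (∀s ¬B(s))
All bound variables are already distinct, so no renaming is needed.
Extract every quantifier outward, since the variables are now distinct and don't occur free across branches:
  ∃p ∃t ∃m ∀s (¬B(p) ∧ (¬B(m) ∨ ¬L(t)) ∨ ¬B(s))
The quantifier ∀t sits under an odd number of negations (counting the antecedent side of each →), so it flips to ∃t.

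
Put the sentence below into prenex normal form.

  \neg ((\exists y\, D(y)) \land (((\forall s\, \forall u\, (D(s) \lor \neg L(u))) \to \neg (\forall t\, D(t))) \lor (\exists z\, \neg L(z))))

Rewrite implications/biconditionals: A → B as ¬A ∨ B.
  \neg ((\exists y\, D(y)) \land (\neg (\forall s\, \forall u\, (D(s) \lor \neg L(u))) \lor \neg (\forall t\, D(t)) \lor (\exists z\, \neg L(z))))
Drive negations inward (¬∀x A ≡ ∃x ¬A, ¬∃x A ≡ ∀x ¬A, De Morgan for ∧/∨):
  (\forall y\, \neg D(y)) \lor (\forall s\, \forall u\, (D(s) \lor \neg L(u))) \land (\forall t\, D(t)) \land (\forall z\, L(z))
Pull the quantifiers to the front (each side's bound variable is not free in the other side):
  \forall y\, \forall s\, \forall u\, \forall t\, \forall z\, (\neg D(y) \lor (D(s) \lor \neg L(u)) \land D(t) \land L(z))

\forall y\, \forall s\, \forall u\, \forall t\, \forall z\, (\neg D(y) \lor (D(s) \lor \neg L(u)) \land D(t) \land L(z))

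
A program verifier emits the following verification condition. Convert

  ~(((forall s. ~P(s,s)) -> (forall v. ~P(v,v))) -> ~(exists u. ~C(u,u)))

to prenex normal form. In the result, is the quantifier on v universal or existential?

First replace A → B with ¬A ∨ B.
  ~(~(~(forall s. ~P(s,s)) | (forall v. ~P(v,v))) | ~(exists u. ~C(u,u)))
Drive negations inward (¬∀x A ≡ ∃x ¬A, ¬∃x A ≡ ∀x ¬A, De Morgan for ∧/∨):
  ((exists s. P(s,s)) | (forall v. ~P(v,v))) & (exists u. ~C(u,u))
Pull the quantifiers to the front (each side's bound variable is not free in the other side):
  exists s. forall v. exists u. ((P(s,s) | ~P(v,v)) & ~C(u,u))
The quantifier forall v sits under an even number of negations (counting the antecedent side of each →), so it remains universal.

universal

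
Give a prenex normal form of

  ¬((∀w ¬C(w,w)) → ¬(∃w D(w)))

First replace A → B with ¬A ∨ B.
  ¬(¬(∀w ¬C(w,w)) ∨ ¬(∃w D(w)))
Push ¬ through the quantifiers and connectives to reach negation normal form:
  (∀w ¬C(w,w)) ∧ (∃w D(w))
Give each quantifier a distinct variable: w↦u1.
  (∀w ¬C(w,w)) ∧ (∃u1 D(u1))
Finally move all quantifiers to the prefix:
  ∀w ∃u1 (¬C(w,w) ∧ D(u1))

∀w ∃u1 (¬C(w,w) ∧ D(u1))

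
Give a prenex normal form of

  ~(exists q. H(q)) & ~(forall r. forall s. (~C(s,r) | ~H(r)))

Drive negations inward (¬∀x A ≡ ∃x ¬A, ¬∃x A ≡ ∀x ¬A, De Morgan for ∧/∨):
  (forall q. ~H(q)) & (exists r. exists s. (C(s,r) & H(r)))
Finally move all quantifiers to the prefix:
  forall q. exists r. exists s. (~H(q) & C(s,r) & H(r))

forall q. exists r. exists s. (~H(q) & C(s,r) & H(r))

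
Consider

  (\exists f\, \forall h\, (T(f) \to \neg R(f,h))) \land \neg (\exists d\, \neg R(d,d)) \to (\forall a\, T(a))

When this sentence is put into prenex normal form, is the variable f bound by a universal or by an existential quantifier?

Eliminate → and ↔ using ¬ and ∨.
  \neg ((\exists f\, \forall h\, (\neg T(f) \lor \neg R(f,h))) \land \neg (\exists d\, \neg R(d,d))) \lor (\forall a\, T(a))
Move each ¬ inward, flipping quantifiers it crosses:
  (\forall f\, \exists h\, (T(f) \land R(f,h))) \lor (\exists d\, \neg R(d,d)) \lor (\forall a\, T(a))
Finally move all quantifiers to the prefix:
  \forall f\, \exists h\, \exists d\, \forall a\, (T(f) \land R(f,h) \lor \neg R(d,d) \lor T(a))
The quantifier \exists f sits under an odd number of negations (counting the antecedent side of each →), so it flips to \forall f.

universal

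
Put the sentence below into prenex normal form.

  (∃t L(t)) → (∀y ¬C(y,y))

∀t ∀y (¬L(t) ∨ ¬C(y,y))

Eliminate → and ↔ using ¬ and ∨.
  ¬(∃t L(t)) ∨ (∀y ¬C(y,y))
Drive negations inward (¬∀x A ≡ ∃x ¬A, ¬∃x A ≡ ∀x ¬A, De Morgan for ∧/∨):
  (∀t ¬L(t)) ∨ (∀y ¬C(y,y))
All bound variables are already distinct, so no renaming is needed.
Finally move all quantifiers to the prefix:
  ∀t ∀y (¬L(t) ∨ ¬C(y,y))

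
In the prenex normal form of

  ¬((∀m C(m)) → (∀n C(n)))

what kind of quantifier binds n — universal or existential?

existential

Eliminate → and ↔ using ¬ and ∨.
  ¬(¬(∀m C(m)) ∨ (∀n C(n)))
Move each ¬ inward, flipping quantifiers it crosses:
  (∀m C(m)) ∧ (∃n ¬C(n))
Finally move all quantifiers to the prefix:
  ∀m ∃n (C(m) ∧ ¬C(n))
The quantifier ∀n sits under an odd number of negations (counting the antecedent side of each →), so it flips to ∃n.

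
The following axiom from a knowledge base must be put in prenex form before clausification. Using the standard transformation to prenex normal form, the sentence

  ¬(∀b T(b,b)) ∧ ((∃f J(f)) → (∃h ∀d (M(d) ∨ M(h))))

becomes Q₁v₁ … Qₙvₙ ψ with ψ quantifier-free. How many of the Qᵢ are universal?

First replace A → B with ¬A ∨ B.
  ¬(∀b T(b,b)) ∧ (¬(∃f J(f)) ∨ (∃h ∀d (M(d) ∨ M(h))))
Drive negations inward (¬∀x A ≡ ∃x ¬A, ¬∃x A ≡ ∀x ¬A, De Morgan for ∧/∨):
  (∃b ¬T(b,b)) ∧ ((∀f ¬J(f)) ∨ (∃h ∀d (M(d) ∨ M(h))))
Pull the quantifiers to the front (each side's bound variable is not free in the other side):
  ∃b ∀f ∃h ∀d (¬T(b,b) ∧ (¬J(f) ∨ M(d) ∨ M(h)))
The prefix is ∃b ∀f ∃h ∀d: 2 universal, 2 existential.

2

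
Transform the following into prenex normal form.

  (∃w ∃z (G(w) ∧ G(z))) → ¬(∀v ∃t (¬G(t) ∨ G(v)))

∀w ∀z ∃v ∀t (¬G(w) ∨ ¬G(z) ∨ G(t) ∧ ¬G(v))

First replace A → B with ¬A ∨ B.
  ¬(∃w ∃z (G(w) ∧ G(z))) ∨ ¬(∀v ∃t (¬G(t) ∨ G(v)))
Push ¬ through the quantifiers and connectives to reach negation normal form:
  (∀w ∀z (¬G(w) ∨ ¬G(z))) ∨ (∃v ∀t (G(t) ∧ ¬G(v)))
Finally move all quantifiers to the prefix:
  ∀w ∀z ∃v ∀t (¬G(w) ∨ ¬G(z) ∨ G(t) ∧ ¬G(v))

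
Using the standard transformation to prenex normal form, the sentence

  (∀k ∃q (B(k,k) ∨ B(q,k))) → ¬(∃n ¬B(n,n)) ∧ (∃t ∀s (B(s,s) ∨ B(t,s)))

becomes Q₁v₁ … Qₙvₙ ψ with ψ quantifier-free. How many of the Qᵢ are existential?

2

First replace A → B with ¬A ∨ B.
  ¬(∀k ∃q (B(k,k) ∨ B(q,k))) ∨ ¬(∃n ¬B(n,n)) ∧ (∃t ∀s (B(s,s) ∨ B(t,s)))
Drive negations inward (¬∀x A ≡ ∃x ¬A, ¬∃x A ≡ ∀x ¬A, De Morgan for ∧/∨):
  (∃k ∀q (¬B(k,k) ∧ ¬B(q,k))) ∨ (∀n B(n,n)) ∧ (∃t ∀s (B(s,s) ∨ B(t,s)))
All bound variables are already distinct, so no renaming is needed.
Pull the quantifiers to the front (each side's bound variable is not free in the other side):
  ∃k ∀q ∀n ∃t ∀s (¬B(k,k) ∧ ¬B(q,k) ∨ B(n,n) ∧ (B(s,s) ∨ B(t,s)))
The prefix is ∃k ∀q ∀n ∃t ∀s: 3 universal, 2 existential.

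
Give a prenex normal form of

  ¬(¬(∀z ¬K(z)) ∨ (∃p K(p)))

∀z ∀p (¬K(z) ∧ ¬K(p))

Push ¬ through the quantifiers and connectives to reach negation normal form:
  (∀z ¬K(z)) ∧ (∀p ¬K(p))
Extract every quantifier outward, since the variables are now distinct and don't occur free across branches:
  ∀z ∀p (¬K(z) ∧ ¬K(p))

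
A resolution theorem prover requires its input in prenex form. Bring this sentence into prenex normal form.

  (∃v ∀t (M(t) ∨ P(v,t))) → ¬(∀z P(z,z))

∀v ∃t ∃z (¬M(t) ∧ ¬P(v,t) ∨ ¬P(z,z))

First replace A → B with ¬A ∨ B.
  ¬(∃v ∀t (M(t) ∨ P(v,t))) ∨ ¬(∀z P(z,z))
Move each ¬ inward, flipping quantifiers it crosses:
  (∀v ∃t (¬M(t) ∧ ¬P(v,t))) ∨ (∃z ¬P(z,z))
All bound variables are already distinct, so no renaming is needed.
Pull the quantifiers to the front (each side's bound variable is not free in the other side):
  ∀v ∃t ∃z (¬M(t) ∧ ¬P(v,t) ∨ ¬P(z,z))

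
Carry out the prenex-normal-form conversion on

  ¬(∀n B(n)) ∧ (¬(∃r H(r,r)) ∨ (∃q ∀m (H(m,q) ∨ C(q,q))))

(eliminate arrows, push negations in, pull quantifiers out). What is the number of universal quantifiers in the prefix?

2

Move each ¬ inward, flipping quantifiers it crosses:
  (∃n ¬B(n)) ∧ ((∀r ¬H(r,r)) ∨ (∃q ∀m (H(m,q) ∨ C(q,q))))
All bound variables are already distinct, so no renaming is needed.
Extract every quantifier outward, since the variables are now distinct and don't occur free across branches:
  ∃n ∀r ∃q ∀m (¬B(n) ∧ (¬H(r,r) ∨ H(m,q) ∨ C(q,q)))
The prefix is ∃n ∀r ∃q ∀m: 2 universal, 2 existential.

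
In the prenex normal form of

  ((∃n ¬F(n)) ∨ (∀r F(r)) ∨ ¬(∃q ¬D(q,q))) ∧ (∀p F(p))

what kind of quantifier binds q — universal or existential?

universal

Drive negations inward (¬∀x A ≡ ∃x ¬A, ¬∃x A ≡ ∀x ¬A, De Morgan for ∧/∨):
  ((∃n ¬F(n)) ∨ (∀r F(r)) ∨ (∀q D(q,q))) ∧ (∀p F(p))
All bound variables are already distinct, so no renaming is needed.
Pull the quantifiers to the front (each side's bound variable is not free in the other side):
  ∃n ∀r ∀q ∀p ((¬F(n) ∨ F(r) ∨ D(q,q)) ∧ F(p))
The quantifier ∃q sits under an odd number of negations, so it flips to ∀q.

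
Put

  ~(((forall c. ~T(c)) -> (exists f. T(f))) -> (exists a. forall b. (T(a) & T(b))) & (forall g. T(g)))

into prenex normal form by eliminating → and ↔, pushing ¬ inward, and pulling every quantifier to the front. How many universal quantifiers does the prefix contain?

1

Eliminate → and ↔ using ¬ and ∨.
  ~(~(~(forall c. ~T(c)) | (exists f. T(f))) | (exists a. forall b. (T(a) & T(b))) & (forall g. T(g)))
Move each ¬ inward, flipping quantifiers it crosses:
  ((exists c. T(c)) | (exists f. T(f))) & ((forall a. exists b. (~T(a) | ~T(b))) | (exists g. ~T(g)))
Pull the quantifiers to the front (each side's bound variable is not free in the other side):
  exists c. exists f. forall a. exists b. exists g. ((T(c) | T(f)) & (~T(a) | ~T(b) | ~T(g)))
The prefix is exists c exists f forall a exists b exists g: 1 universal, 4 existential.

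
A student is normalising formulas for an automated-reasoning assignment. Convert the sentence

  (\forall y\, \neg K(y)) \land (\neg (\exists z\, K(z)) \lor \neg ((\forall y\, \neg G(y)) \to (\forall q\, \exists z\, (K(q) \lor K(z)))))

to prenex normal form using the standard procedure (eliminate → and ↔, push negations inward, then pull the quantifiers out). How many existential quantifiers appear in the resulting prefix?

Eliminate → and ↔ using ¬ and ∨.
  (\forall y\, \neg K(y)) \land (\neg (\exists z\, K(z)) \lor \neg (\neg (\forall y\, \neg G(y)) \lor (\forall q\, \exists z\, (K(q) \lor K(z)))))
Drive negations inward (¬∀x A ≡ ∃x ¬A, ¬∃x A ≡ ∀x ¬A, De Morgan for ∧/∨):
  (\forall y\, \neg K(y)) \land ((\forall z\, \neg K(z)) \lor (\forall y\, \neg G(y)) \land (\exists q\, \forall z\, (\neg K(q) \land \neg K(z))))
Standardize variables apart so no two quantifiers bind the same name: y↦w1, z↦x.
  (\forall y\, \neg K(y)) \land ((\forall z\, \neg K(z)) \lor (\forall w1\, \neg G(w1)) \land (\exists q\, \forall x\, (\neg K(q) \land \neg K(x))))
Finally move all quantifiers to the prefix:
  \forall y\, \forall z\, \forall w1\, \exists q\, \forall x\, (\neg K(y) \land (\neg K(z) \lor \neg G(w1) \land \neg K(q) \land \neg K(x)))
The prefix is \forall y \forall z \forall w1 \exists q \forall x: 4 universal, 1 existential.

1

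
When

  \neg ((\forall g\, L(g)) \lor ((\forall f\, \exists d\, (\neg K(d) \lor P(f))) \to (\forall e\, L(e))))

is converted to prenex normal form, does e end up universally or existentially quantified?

Eliminate → and ↔ using ¬ and ∨.
  \neg ((\forall g\, L(g)) \lor \neg (\forall f\, \exists d\, (\neg K(d) \lor P(f))) \lor (\forall e\, L(e)))
Drive negations inward (¬∀x A ≡ ∃x ¬A, ¬∃x A ≡ ∀x ¬A, De Morgan for ∧/∨):
  (\exists g\, \neg L(g)) \land (\forall f\, \exists d\, (\neg K(d) \lor P(f))) \land (\exists e\, \neg L(e))
Extract every quantifier outward, since the variables are now distinct and don't occur free across branches:
  \exists g\, \forall f\, \exists d\, \exists e\, (\neg L(g) \land (\neg K(d) \lor P(f)) \land \neg L(e))
The quantifier \forall e sits under an odd number of negations (counting the antecedent side of each →), so it flips to \exists e.

existential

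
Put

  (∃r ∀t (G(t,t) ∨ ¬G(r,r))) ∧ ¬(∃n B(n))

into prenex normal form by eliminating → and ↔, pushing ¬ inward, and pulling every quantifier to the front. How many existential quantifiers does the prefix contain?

Drive negations inward (¬∀x A ≡ ∃x ¬A, ¬∃x A ≡ ∀x ¬A, De Morgan for ∧/∨):
  (∃r ∀t (G(t,t) ∨ ¬G(r,r))) ∧ (∀n ¬B(n))
All bound variables are already distinct, so no renaming is needed.
Finally move all quantifiers to the prefix:
  ∃r ∀t ∀n ((G(t,t) ∨ ¬G(r,r)) ∧ ¬B(n))
The prefix is ∃r ∀t ∀n: 2 universal, 1 existential.

1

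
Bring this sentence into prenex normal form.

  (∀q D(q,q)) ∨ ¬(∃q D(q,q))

∀q ∀v1 (D(q,q) ∨ ¬D(v1,v1))

Move each ¬ inward, flipping quantifiers it crosses:
  (∀q D(q,q)) ∨ (∀q ¬D(q,q))
Standardize variables apart so no two quantifiers bind the same name: q↦v1.
  (∀q D(q,q)) ∨ (∀v1 ¬D(v1,v1))
Extract every quantifier outward, since the variables are now distinct and don't occur free across branches:
  ∀q ∀v1 (D(q,q) ∨ ¬D(v1,v1))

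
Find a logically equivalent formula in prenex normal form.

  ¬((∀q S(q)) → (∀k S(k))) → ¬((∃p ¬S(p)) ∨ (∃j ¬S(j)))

Rewrite implications/biconditionals: A → B as ¬A ∨ B.
  ¬¬(¬(∀q S(q)) ∨ (∀k S(k))) ∨ ¬((∃p ¬S(p)) ∨ (∃j ¬S(j)))
Move each ¬ inward, flipping quantifiers it crosses:
  (∃q ¬S(q)) ∨ (∀k S(k)) ∨ (∀p S(p)) ∧ (∀j S(j))
Extract every quantifier outward, since the variables are now distinct and don't occur free across branches:
  ∃q ∀k ∀p ∀j (¬S(q) ∨ S(k) ∨ S(p) ∧ S(j))

∃q ∀k ∀p ∀j (¬S(q) ∨ S(k) ∨ S(p) ∧ S(j))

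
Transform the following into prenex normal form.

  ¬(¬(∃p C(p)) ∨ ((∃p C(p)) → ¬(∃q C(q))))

∃p ∃u1 ∃q (C(p) ∧ C(u1) ∧ C(q))

First replace A → B with ¬A ∨ B.
  ¬(¬(∃p C(p)) ∨ ¬(∃p C(p)) ∨ ¬(∃q C(q)))
Drive negations inward (¬∀x A ≡ ∃x ¬A, ¬∃x A ≡ ∀x ¬A, De Morgan for ∧/∨):
  (∃p C(p)) ∧ (∃p C(p)) ∧ (∃q C(q))
Rename bound variables to avoid capture: p↦u1.
  (∃p C(p)) ∧ (∃u1 C(u1)) ∧ (∃q C(q))
Finally move all quantifiers to the prefix:
  ∃p ∃u1 ∃q (C(p) ∧ C(u1) ∧ C(q))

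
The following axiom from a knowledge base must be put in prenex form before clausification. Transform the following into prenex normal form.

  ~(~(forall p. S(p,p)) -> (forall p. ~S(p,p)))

Eliminate → and ↔ using ¬ and ∨.
  ~(~~(forall p. S(p,p)) | (forall p. ~S(p,p)))
Move each ¬ inward, flipping quantifiers it crosses:
  (exists p. ~S(p,p)) & (exists p. S(p,p))
Give each quantifier a distinct variable: p↦c.
  (exists p. ~S(p,p)) & (exists c. S(c,c))
Finally move all quantifiers to the prefix:
  exists p. exists c. (~S(p,p) & S(c,c))

exists p. exists c. (~S(p,p) & S(c,c))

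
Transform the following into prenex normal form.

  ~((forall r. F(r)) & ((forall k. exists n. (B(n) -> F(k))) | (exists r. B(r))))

exists r. exists k. forall n. forall y1. (~F(r) | B(n) & ~F(k) & ~B(y1))

First replace A → B with ¬A ∨ B.
  ~((forall r. F(r)) & ((forall k. exists n. (~B(n) | F(k))) | (exists r. B(r))))
Move each ¬ inward, flipping quantifiers it crosses:
  (exists r. ~F(r)) | (exists k. forall n. (B(n) & ~F(k))) & (forall r. ~B(r))
Give each quantifier a distinct variable: r↦y1.
  (exists r. ~F(r)) | (exists k. forall n. (B(n) & ~F(k))) & (forall y1. ~B(y1))
Extract every quantifier outward, since the variables are now distinct and don't occur free across branches:
  exists r. exists k. forall n. forall y1. (~F(r) | B(n) & ~F(k) & ~B(y1))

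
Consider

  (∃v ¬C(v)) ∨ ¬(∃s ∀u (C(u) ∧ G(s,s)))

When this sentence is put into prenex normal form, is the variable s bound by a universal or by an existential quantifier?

Push ¬ through the quantifiers and connectives to reach negation normal form:
  (∃v ¬C(v)) ∨ (∀s ∃u (¬C(u) ∨ ¬G(s,s)))
All bound variables are already distinct, so no renaming is needed.
Finally move all quantifiers to the prefix:
  ∃v ∀s ∃u (¬C(v) ∨ ¬C(u) ∨ ¬G(s,s))
The quantifier ∃s sits under an odd number of negations, so it flips to ∀s.

universal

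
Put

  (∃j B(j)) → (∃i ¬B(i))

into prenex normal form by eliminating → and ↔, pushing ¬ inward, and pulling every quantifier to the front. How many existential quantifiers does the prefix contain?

1

Rewrite implications/biconditionals: A → B as ¬A ∨ B.
  ¬(∃j B(j)) ∨ (∃i ¬B(i))
Drive negations inward (¬∀x A ≡ ∃x ¬A, ¬∃x A ≡ ∀x ¬A, De Morgan for ∧/∨):
  (∀j ¬B(j)) ∨ (∃i ¬B(i))
Pull the quantifiers to the front (each side's bound variable is not free in the other side):
  ∀j ∃i (¬B(j) ∨ ¬B(i))
The prefix is ∀j ∃i: 1 universal, 1 existential.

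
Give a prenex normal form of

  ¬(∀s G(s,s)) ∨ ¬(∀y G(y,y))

Push ¬ through the quantifiers and connectives to reach negation normal form:
  (∃s ¬G(s,s)) ∨ (∃y ¬G(y,y))
Finally move all quantifiers to the prefix:
  ∃s ∃y (¬G(s,s) ∨ ¬G(y,y))

∃s ∃y (¬G(s,s) ∨ ¬G(y,y))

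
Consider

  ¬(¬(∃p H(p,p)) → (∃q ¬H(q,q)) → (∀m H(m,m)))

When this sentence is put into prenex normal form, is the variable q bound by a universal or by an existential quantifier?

existential

Rewrite implications/biconditionals: A → B as ¬A ∨ B.
  ¬(¬¬(∃p H(p,p)) ∨ ¬(∃q ¬H(q,q)) ∨ (∀m H(m,m)))
Drive negations inward (¬∀x A ≡ ∃x ¬A, ¬∃x A ≡ ∀x ¬A, De Morgan for ∧/∨):
  (∀p ¬H(p,p)) ∧ (∃q ¬H(q,q)) ∧ (∃m ¬H(m,m))
Extract every quantifier outward, since the variables are now distinct and don't occur free across branches:
  ∀p ∃q ∃m (¬H(p,p) ∧ ¬H(q,q) ∧ ¬H(m,m))
The quantifier ∃q sits under an even number of negations (counting the antecedent side of each →), so it remains existential.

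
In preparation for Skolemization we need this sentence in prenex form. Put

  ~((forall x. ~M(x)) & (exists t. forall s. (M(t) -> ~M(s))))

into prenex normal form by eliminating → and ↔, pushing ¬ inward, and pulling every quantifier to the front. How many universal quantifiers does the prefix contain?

Rewrite implications/biconditionals: A → B as ¬A ∨ B.
  ~((forall x. ~M(x)) & (exists t. forall s. (~M(t) | ~M(s))))
Drive negations inward (¬∀x A ≡ ∃x ¬A, ¬∃x A ≡ ∀x ¬A, De Morgan for ∧/∨):
  (exists x. M(x)) | (forall t. exists s. (M(t) & M(s)))
Pull the quantifiers to the front (each side's bound variable is not free in the other side):
  exists x. forall t. exists s. (M(x) | M(t) & M(s))
The prefix is exists x forall t exists s: 1 universal, 2 existential.

1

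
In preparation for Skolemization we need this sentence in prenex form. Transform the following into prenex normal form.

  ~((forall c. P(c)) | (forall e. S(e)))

exists c. exists e. (~P(c) & ~S(e))

Drive negations inward (¬∀x A ≡ ∃x ¬A, ¬∃x A ≡ ∀x ¬A, De Morgan for ∧/∨):
  (exists c. ~P(c)) & (exists e. ~S(e))
All bound variables are already distinct, so no renaming is needed.
Finally move all quantifiers to the prefix:
  exists c. exists e. (~P(c) & ~S(e))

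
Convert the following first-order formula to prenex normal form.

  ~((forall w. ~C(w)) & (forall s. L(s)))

Move each ¬ inward, flipping quantifiers it crosses:
  (exists w. C(w)) | (exists s. ~L(s))
All bound variables are already distinct, so no renaming is needed.
Finally move all quantifiers to the prefix:
  exists w. exists s. (C(w) | ~L(s))

exists w. exists s. (C(w) | ~L(s))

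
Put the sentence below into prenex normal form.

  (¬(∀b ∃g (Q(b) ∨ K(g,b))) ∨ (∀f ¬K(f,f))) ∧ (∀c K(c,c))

Move each ¬ inward, flipping quantifiers it crosses:
  ((∃b ∀g (¬Q(b) ∧ ¬K(g,b))) ∨ (∀f ¬K(f,f))) ∧ (∀c K(c,c))
Extract every quantifier outward, since the variables are now distinct and don't occur free across branches:
  ∃b ∀g ∀f ∀c ((¬Q(b) ∧ ¬K(g,b) ∨ ¬K(f,f)) ∧ K(c,c))

∃b ∀g ∀f ∀c ((¬Q(b) ∧ ¬K(g,b) ∨ ¬K(f,f)) ∧ K(c,c))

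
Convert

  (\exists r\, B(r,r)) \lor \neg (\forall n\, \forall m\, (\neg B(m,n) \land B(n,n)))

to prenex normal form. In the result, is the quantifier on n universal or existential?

Move each ¬ inward, flipping quantifiers it crosses:
  (\exists r\, B(r,r)) \lor (\exists n\, \exists m\, (B(m,n) \lor \neg B(n,n)))
All bound variables are already distinct, so no renaming is needed.
Finally move all quantifiers to the prefix:
  \exists r\, \exists n\, \exists m\, (B(r,r) \lor B(m,n) \lor \neg B(n,n))
The quantifier \forall n sits under an odd number of negations, so it flips to \exists n.

existential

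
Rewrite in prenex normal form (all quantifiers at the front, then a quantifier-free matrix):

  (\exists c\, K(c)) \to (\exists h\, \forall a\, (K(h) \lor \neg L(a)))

\forall c\, \exists h\, \forall a\, (\neg K(c) \lor K(h) \lor \neg L(a))

First replace A → B with ¬A ∨ B.
  \neg (\exists c\, K(c)) \lor (\exists h\, \forall a\, (K(h) \lor \neg L(a)))
Push ¬ through the quantifiers and connectives to reach negation normal form:
  (\forall c\, \neg K(c)) \lor (\exists h\, \forall a\, (K(h) \lor \neg L(a)))
Finally move all quantifiers to the prefix:
  \forall c\, \exists h\, \forall a\, (\neg K(c) \lor K(h) \lor \neg L(a))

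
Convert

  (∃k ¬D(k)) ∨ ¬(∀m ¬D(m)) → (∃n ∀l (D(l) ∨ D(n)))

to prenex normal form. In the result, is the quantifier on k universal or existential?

universal

First replace A → B with ¬A ∨ B.
  ¬((∃k ¬D(k)) ∨ ¬(∀m ¬D(m))) ∨ (∃n ∀l (D(l) ∨ D(n)))
Push ¬ through the quantifiers and connectives to reach negation normal form:
  (∀k D(k)) ∧ (∀m ¬D(m)) ∨ (∃n ∀l (D(l) ∨ D(n)))
Finally move all quantifiers to the prefix:
  ∀k ∀m ∃n ∀l (D(k) ∧ ¬D(m) ∨ D(l) ∨ D(n))
The quantifier ∃k sits under an odd number of negations (counting the antecedent side of each →), so it flips to ∀k.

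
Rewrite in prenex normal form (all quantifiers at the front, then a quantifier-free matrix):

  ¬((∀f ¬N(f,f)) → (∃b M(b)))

First replace A → B with ¬A ∨ B.
  ¬(¬(∀f ¬N(f,f)) ∨ (∃b M(b)))
Move each ¬ inward, flipping quantifiers it crosses:
  (∀f ¬N(f,f)) ∧ (∀b ¬M(b))
Extract every quantifier outward, since the variables are now distinct and don't occur free across branches:
  ∀f ∀b (¬N(f,f) ∧ ¬M(b))

∀f ∀b (¬N(f,f) ∧ ¬M(b))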